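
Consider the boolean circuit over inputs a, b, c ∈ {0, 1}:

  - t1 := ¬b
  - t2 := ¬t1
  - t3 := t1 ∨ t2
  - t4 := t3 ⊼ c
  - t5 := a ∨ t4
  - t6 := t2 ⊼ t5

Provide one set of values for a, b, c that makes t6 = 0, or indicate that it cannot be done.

t6 = t2 ⊼ t5 must be 0, so both t2 = 1 and t5 = 1.
Check with a=1, b=1, c=0:
t1 = ¬b = ¬1 = 0
t2 = ¬t1 = ¬0 = 1
t3 = t1 ∨ t2 = 0 ∨ 1 = 1
t4 = t3 ⊼ c = 1 ⊼ 0 = 1
t5 = a ∨ t4 = 1 ∨ 1 = 1
t6 = t2 ⊼ t5 = 1 ⊼ 1 = 0
So t6 = 0 as required.

a=1, b=1, c=0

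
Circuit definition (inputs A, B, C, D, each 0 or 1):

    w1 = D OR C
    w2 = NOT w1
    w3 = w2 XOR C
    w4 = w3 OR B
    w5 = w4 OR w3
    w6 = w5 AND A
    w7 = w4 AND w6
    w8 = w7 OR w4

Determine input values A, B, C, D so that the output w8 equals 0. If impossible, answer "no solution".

A=1 B=0 C=0 D=1

Check with A=1 B=0 C=0 D=1:
w1 = D OR C = 1 OR 0 = 1
w2 = NOT w1 = NOT 1 = 0
w3 = w2 XOR C = 0 XOR 0 = 0
w4 = w3 OR B = 0 OR 0 = 0
w5 = w4 OR w3 = 0 OR 0 = 0
w6 = w5 AND A = 0 AND 1 = 0
w7 = w4 AND w6 = 0 AND 0 = 0
w8 = w7 OR w4 = 0 OR 0 = 0
So w8 = 0 as required.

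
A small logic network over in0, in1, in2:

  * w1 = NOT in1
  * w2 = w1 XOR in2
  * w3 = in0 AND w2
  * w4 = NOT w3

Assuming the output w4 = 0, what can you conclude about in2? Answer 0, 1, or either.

either

Both values of in2 occur among assignments with w4 = 0:
  in2=0: in0=1, in1=0, in2=0
  in2=1: in0=1, in1=1, in2=1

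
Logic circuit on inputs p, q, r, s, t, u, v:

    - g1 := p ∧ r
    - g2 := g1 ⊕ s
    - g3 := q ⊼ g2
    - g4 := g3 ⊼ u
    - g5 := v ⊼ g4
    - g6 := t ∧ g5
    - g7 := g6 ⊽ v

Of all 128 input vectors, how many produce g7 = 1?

32

g7 = g6 ⊽ v must be 1, so both g6 = 0 and v = 0.
g6 = t ∧ g5 must be 0, so at least one of t, g5 is 0.
Enumerating the 128 input combinations, 32 give g7 = 1 and 96 give g7 = 0.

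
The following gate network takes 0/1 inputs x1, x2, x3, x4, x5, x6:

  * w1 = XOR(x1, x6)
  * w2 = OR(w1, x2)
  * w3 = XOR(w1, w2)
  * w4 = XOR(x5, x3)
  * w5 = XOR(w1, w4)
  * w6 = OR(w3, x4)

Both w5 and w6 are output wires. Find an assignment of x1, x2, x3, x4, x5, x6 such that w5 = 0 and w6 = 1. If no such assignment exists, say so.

Check with x1=1, x2=1, x3=1, x4=1, x5=0, x6=0:
w1 = XOR(x1, x6) = XOR(1, 0) = 1
w2 = OR(w1, x2) = OR(1, 1) = 1
w3 = XOR(w1, w2) = XOR(1, 1) = 0
w4 = XOR(x5, x3) = XOR(0, 1) = 1
w5 = XOR(w1, w4) = XOR(1, 1) = 0
w6 = OR(w3, x4) = OR(0, 1) = 1
So w5 = 0 and w6 = 1.

x1=1, x2=1, x3=1, x4=1, x5=0, x6=0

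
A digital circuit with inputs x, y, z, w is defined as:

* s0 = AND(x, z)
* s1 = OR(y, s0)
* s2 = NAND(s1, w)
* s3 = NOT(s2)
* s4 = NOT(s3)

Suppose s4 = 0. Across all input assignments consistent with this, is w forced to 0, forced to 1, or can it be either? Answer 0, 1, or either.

s4 = NOT(s3) must be 0, so s3 = 1.
s3 = NOT(s2) must be 1, so s2 = 0.
Every assignment with s4 = 0 has w = 1; there are 5 such assignment(s).

1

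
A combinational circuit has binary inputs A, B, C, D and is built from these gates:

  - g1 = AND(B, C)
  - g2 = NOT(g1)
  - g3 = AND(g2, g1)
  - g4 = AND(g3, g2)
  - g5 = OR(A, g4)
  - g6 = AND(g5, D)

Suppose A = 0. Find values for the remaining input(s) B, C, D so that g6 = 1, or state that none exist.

no solution exists

With A = 0 fixed, none of the 8 settings of B, C, D give g6 = 1.
For example, with B=0, C=0, D=0:
g1 = AND(B, C) = AND(0, 0) = 0
g2 = NOT(g1) = NOT 0 = 1
g3 = AND(g2, g1) = AND(1, 0) = 0
g4 = AND(g3, g2) = AND(0, 1) = 0
g5 = OR(A, g4) = OR(0, 0) = 0
g6 = AND(g5, D) = AND(0, 0) = 0
giving g6 = 0 ≠ 1.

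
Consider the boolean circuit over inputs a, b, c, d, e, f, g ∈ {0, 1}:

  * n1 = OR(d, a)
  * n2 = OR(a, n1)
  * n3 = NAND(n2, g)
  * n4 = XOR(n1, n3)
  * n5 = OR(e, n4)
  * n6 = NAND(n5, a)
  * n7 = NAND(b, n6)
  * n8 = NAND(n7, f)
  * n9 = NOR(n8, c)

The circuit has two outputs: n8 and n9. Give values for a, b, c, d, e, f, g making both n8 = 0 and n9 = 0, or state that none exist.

Check with a=0 b=0 c=1 d=0 e=0 f=1 g=1:
n1 = OR(d, a) = OR(0, 0) = 0
n2 = OR(a, n1) = OR(0, 0) = 0
n3 = NAND(n2, g) = NAND(0, 1) = 1
n4 = XOR(n1, n3) = XOR(0, 1) = 1
n5 = OR(e, n4) = OR(0, 1) = 1
n6 = NAND(n5, a) = NAND(1, 0) = 1
n7 = NAND(b, n6) = NAND(0, 1) = 1
n8 = NAND(n7, f) = NAND(1, 1) = 0
n9 = NOR(n8, c) = NOR(0, 1) = 0
So n8 = 0 and n9 = 0.

a=0 b=0 c=1 d=0 e=0 f=1 g=1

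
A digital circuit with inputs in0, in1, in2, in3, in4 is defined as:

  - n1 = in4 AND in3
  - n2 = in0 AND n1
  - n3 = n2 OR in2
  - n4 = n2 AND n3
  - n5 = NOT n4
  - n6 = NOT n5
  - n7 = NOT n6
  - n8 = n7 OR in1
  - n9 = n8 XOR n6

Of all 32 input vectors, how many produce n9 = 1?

30

n9 = n8 XOR n6 must be 1, so n8 and n6 differ.
Enumerating the 32 input combinations, 30 give n9 = 1 and 2 give n9 = 0.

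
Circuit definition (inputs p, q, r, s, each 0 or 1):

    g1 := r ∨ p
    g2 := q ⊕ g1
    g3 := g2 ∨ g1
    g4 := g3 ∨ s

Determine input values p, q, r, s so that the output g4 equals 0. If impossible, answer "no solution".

p=0, q=0, r=0, s=0

g4 = g3 ∨ s must be 0, so both g3 = 0 and s = 0.
g3 = g2 ∨ g1 must be 0, so both g2 = 0 and g1 = 0.
Check with p=0, q=0, r=0, s=0:
g1 = r ∨ p = 0 ∨ 0 = 0
g2 = q ⊕ g1 = 0 ⊕ 0 = 0
g3 = g2 ∨ g1 = 0 ∨ 0 = 0
g4 = g3 ∨ s = 0 ∨ 0 = 0
So g4 = 0 as required.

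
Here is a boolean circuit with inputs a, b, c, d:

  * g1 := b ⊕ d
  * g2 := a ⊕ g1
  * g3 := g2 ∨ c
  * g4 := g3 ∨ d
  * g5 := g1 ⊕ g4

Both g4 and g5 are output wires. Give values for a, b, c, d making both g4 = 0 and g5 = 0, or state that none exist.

a=0, b=0, c=0, d=0

Check with a=0, b=0, c=0, d=0:
g1 = b ⊕ d = 0 ⊕ 0 = 0
g2 = a ⊕ g1 = 0 ⊕ 0 = 0
g3 = g2 ∨ c = 0 ∨ 0 = 0
g4 = g3 ∨ d = 0 ∨ 0 = 0
g5 = g1 ⊕ g4 = 0 ⊕ 0 = 0
So g4 = 0 and g5 = 0.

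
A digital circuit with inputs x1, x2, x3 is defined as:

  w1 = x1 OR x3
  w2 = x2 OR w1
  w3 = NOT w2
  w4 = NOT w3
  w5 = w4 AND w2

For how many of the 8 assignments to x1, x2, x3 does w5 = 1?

7

w5 = w4 AND w2 must be 1, so both w4 = 1 and w2 = 1.
w4 = NOT w3 must be 1, so w3 = 0.
w2 = x2 OR w1 must be 1, so at least one of x2, w1 is 1.
Enumerating the 8 input combinations, 7 give w5 = 1 and 1 give w5 = 0.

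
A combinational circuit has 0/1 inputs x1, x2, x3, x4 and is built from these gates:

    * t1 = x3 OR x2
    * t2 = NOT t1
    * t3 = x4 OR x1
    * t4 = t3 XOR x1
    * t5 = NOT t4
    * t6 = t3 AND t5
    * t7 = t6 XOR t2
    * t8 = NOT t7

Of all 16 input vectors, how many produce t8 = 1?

8

t8 = NOT t7 must be 1, so t7 = 0.
Enumerating the 16 input combinations, 8 give t8 = 1 and 8 give t8 = 0.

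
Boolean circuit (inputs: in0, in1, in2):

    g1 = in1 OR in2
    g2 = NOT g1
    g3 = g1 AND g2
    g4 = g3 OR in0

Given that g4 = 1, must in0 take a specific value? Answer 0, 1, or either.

g4 = g3 OR in0 must be 1, so at least one of g3, in0 is 1.
Every assignment with g4 = 1 has in0 = 1; there are 4 such assignment(s).
  in0=1, in1=0, in2=0
  in0=1, in1=0, in2=1
  in0=1, in1=1, in2=0
  in0=1, in1=1, in2=1

1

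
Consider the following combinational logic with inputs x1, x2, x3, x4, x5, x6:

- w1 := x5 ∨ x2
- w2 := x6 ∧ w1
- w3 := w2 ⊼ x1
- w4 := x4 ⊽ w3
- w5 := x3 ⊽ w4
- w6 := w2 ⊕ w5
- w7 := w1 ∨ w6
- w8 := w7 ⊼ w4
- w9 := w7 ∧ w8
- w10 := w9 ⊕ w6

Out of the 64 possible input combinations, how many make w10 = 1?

27

w10 = w9 ⊕ w6 must be 1, so w9 and w6 differ.
Enumerating the 64 input combinations, 27 give w10 = 1 and 37 give w10 = 0.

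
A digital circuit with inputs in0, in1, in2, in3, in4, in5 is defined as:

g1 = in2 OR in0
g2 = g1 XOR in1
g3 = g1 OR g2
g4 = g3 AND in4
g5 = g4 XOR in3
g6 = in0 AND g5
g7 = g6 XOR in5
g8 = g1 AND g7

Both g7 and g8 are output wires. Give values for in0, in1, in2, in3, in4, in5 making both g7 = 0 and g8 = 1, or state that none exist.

Across all 64 input combinations, none give both g7 = 0 and g8 = 1.

no solution exists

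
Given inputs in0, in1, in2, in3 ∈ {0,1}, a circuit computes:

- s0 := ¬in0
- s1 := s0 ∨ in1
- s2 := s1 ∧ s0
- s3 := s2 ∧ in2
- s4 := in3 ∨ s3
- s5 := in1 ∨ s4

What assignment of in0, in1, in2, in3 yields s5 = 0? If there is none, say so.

in0=1 in1=0 in2=0 in3=0

s5 = in1 ∨ s4 must be 0, so both in1 = 0 and s4 = 0.
s4 = in3 ∨ s3 must be 0, so both in3 = 0 and s3 = 0.
Check with in0=1 in1=0 in2=0 in3=0:
s0 = ¬in0 = ¬1 = 0
s1 = s0 ∨ in1 = 0 ∨ 0 = 0
s2 = s1 ∧ s0 = 0 ∧ 0 = 0
s3 = s2 ∧ in2 = 0 ∧ 0 = 0
s4 = in3 ∨ s3 = 0 ∨ 0 = 0
s5 = in1 ∨ s4 = 0 ∨ 0 = 0
So s5 = 0 as required.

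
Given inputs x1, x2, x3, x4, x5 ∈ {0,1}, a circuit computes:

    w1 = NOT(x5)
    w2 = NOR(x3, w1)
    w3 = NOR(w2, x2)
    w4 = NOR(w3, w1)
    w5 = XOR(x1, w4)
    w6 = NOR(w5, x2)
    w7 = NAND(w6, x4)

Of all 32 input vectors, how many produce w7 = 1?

w7 = NAND(w6, x4) must be 1, so at least one of w6, x4 is 0.
Enumerating the 32 input combinations, 28 give w7 = 1 and 4 give w7 = 0.

28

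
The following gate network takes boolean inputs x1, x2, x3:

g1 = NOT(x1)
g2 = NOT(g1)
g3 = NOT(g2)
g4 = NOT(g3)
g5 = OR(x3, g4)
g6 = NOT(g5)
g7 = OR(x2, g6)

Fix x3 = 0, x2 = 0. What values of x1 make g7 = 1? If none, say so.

g7 = OR(x2, g6) must be 1, so at least one of x2, g6 is 1.
Check with x3 = 0, x2 = 0 and x1=0:
g1 = NOT(x1) = NOT 0 = 1
g2 = NOT(g1) = NOT 1 = 0
g3 = NOT(g2) = NOT 0 = 1
g4 = NOT(g3) = NOT 1 = 0
g5 = OR(x3, g4) = OR(0, 0) = 0
g6 = NOT(g5) = NOT 0 = 1
g7 = OR(x2, g6) = OR(0, 1) = 1
So g7 = 1.

x1=0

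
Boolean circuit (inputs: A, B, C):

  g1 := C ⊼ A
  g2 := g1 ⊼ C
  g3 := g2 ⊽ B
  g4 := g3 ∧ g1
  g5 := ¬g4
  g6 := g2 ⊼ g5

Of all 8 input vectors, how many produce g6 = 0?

6

g6 = g2 ⊼ g5 must be 0, so both g2 = 1 and g5 = 1.
g2 = g1 ⊼ C must be 1, so at least one of g1, C is 0.
Satisfying assignments:
  A=0, B=0, C=0
  A=0, B=1, C=0
  A=1, B=0, C=0
  A=1, B=0, C=1
  A=1, B=1, C=0
  A=1, B=1, C=1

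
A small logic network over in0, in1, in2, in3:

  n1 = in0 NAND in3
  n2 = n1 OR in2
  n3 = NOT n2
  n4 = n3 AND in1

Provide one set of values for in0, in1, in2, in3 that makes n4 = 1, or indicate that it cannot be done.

in0=1, in1=1, in2=0, in3=1

n4 = n3 AND in1 must be 1, so both n3 = 1 and in1 = 1.
Check with in0=1, in1=1, in2=0, in3=1:
n1 = in0 NAND in3 = 1 NAND 1 = 0
n2 = n1 OR in2 = 0 OR 0 = 0
n3 = NOT n2 = NOT 0 = 1
n4 = n3 AND in1 = 1 AND 1 = 1
So n4 = 1 as required.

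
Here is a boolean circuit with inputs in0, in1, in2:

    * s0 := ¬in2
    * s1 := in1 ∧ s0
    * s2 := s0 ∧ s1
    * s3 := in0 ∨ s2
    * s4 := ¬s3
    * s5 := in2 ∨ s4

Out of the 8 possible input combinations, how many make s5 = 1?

5

s5 = in2 ∨ s4 must be 1, so at least one of in2, s4 is 1.
Enumerating the 8 input combinations, 5 give s5 = 1 and 3 give s5 = 0.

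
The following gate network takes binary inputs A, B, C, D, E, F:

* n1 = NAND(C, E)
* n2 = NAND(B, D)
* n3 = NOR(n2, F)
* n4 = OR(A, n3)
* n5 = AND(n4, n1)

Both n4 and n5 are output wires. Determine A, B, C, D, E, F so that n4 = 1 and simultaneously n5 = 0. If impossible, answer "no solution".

A=1, B=0, C=1, D=0, E=1, F=0

Check with A=1, B=0, C=1, D=0, E=1, F=0:
n1 = NAND(C, E) = NAND(1, 1) = 0
n2 = NAND(B, D) = NAND(0, 0) = 1
n3 = NOR(n2, F) = NOR(1, 0) = 0
n4 = OR(A, n3) = OR(1, 0) = 1
n5 = AND(n4, n1) = AND(1, 0) = 0
So n4 = 1 and n5 = 0.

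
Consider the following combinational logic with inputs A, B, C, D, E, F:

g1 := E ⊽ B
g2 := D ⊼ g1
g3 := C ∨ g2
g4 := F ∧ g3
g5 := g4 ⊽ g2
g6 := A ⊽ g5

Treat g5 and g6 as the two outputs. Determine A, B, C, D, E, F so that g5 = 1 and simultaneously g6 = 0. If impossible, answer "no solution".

Check with A=0, B=0, C=1, D=1, E=0, F=0:
g1 = E ⊽ B = 0 ⊽ 0 = 1
g2 = D ⊼ g1 = 1 ⊼ 1 = 0
g3 = C ∨ g2 = 1 ∨ 0 = 1
g4 = F ∧ g3 = 0 ∧ 1 = 0
g5 = g4 ⊽ g2 = 0 ⊽ 0 = 1
g6 = A ⊽ g5 = 0 ⊽ 1 = 0
So g5 = 1 and g6 = 0.

A=0, B=0, C=1, D=1, E=0, F=0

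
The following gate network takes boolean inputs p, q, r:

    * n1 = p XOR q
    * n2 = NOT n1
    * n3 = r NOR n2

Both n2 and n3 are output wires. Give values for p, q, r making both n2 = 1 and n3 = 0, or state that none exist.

p=1, q=1, r=1

Check with p=1, q=1, r=1:
n1 = p XOR q = 1 XOR 1 = 0
n2 = NOT n1 = NOT 0 = 1
n3 = r NOR n2 = 1 NOR 1 = 0
So n2 = 1 and n3 = 0.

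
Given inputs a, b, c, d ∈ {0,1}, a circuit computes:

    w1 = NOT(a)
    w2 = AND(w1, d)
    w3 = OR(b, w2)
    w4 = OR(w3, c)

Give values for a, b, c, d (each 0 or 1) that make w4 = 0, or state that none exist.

Check with a=1 b=0 c=0 d=0:
w1 = NOT(a) = NOT 1 = 0
w2 = AND(w1, d) = AND(0, 0) = 0
w3 = OR(b, w2) = OR(0, 0) = 0
w4 = OR(w3, c) = OR(0, 0) = 0
So w4 = 0 as required.

a=1 b=0 c=0 d=0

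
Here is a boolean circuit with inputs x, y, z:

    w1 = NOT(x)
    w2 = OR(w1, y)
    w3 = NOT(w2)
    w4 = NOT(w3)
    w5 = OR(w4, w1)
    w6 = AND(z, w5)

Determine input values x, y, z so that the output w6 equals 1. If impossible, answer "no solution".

x=0, y=0, z=1

Check with x=0, y=0, z=1:
w1 = NOT(x) = NOT 0 = 1
w2 = OR(w1, y) = OR(1, 0) = 1
w3 = NOT(w2) = NOT 1 = 0
w4 = NOT(w3) = NOT 0 = 1
w5 = OR(w4, w1) = OR(1, 1) = 1
w6 = AND(z, w5) = AND(1, 1) = 1
So w6 = 1 as required.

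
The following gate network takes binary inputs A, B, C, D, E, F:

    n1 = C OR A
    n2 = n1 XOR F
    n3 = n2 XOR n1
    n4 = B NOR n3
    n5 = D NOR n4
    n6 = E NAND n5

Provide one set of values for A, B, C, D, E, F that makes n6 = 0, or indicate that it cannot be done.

Check with A=1, B=0, C=1, D=0, E=1, F=1:
n1 = C OR A = 1 OR 1 = 1
n2 = n1 XOR F = 1 XOR 1 = 0
n3 = n2 XOR n1 = 0 XOR 1 = 1
n4 = B NOR n3 = 0 NOR 1 = 0
n5 = D NOR n4 = 0 NOR 0 = 1
n6 = E NAND n5 = 1 NAND 1 = 0
So n6 = 0 as required.

A=1, B=0, C=1, D=0, E=1, F=1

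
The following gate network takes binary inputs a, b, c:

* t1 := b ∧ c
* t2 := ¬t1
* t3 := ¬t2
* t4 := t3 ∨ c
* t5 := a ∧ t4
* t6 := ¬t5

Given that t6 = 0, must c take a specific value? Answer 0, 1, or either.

1

t6 = ¬t5 must be 0, so t5 = 1.
t5 = a ∧ t4 must be 1, so both a = 1 and t4 = 1.
Every assignment with t6 = 0 has c = 1; there are 2 such assignment(s).
  a=1, b=0, c=1
  a=1, b=1, c=1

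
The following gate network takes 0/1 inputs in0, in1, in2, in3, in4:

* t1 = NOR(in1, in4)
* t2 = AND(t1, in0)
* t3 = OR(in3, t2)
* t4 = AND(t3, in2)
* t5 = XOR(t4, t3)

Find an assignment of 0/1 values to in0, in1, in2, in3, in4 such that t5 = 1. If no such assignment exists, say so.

in0=0 in1=1 in2=0 in3=1 in4=1

t5 = XOR(t4, t3) must be 1, so t4 and t3 differ.
Check with in0=0 in1=1 in2=0 in3=1 in4=1:
t1 = NOR(in1, in4) = NOR(1, 1) = 0
t2 = AND(t1, in0) = AND(0, 0) = 0
t3 = OR(in3, t2) = OR(1, 0) = 1
t4 = AND(t3, in2) = AND(1, 0) = 0
t5 = XOR(t4, t3) = XOR(0, 1) = 1
So t5 = 1 as required.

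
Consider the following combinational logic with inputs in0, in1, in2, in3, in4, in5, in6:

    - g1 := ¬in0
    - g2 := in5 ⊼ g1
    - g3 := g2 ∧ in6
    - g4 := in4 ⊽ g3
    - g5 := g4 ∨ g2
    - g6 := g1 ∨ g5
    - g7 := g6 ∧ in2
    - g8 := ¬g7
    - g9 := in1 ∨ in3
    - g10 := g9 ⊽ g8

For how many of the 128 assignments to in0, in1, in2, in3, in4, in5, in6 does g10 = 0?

112

g10 = g9 ⊽ g8 must be 0, so at least one of g9, g8 is 1.
Enumerating the 128 input combinations, 112 give g10 = 0 and 16 give g10 = 1.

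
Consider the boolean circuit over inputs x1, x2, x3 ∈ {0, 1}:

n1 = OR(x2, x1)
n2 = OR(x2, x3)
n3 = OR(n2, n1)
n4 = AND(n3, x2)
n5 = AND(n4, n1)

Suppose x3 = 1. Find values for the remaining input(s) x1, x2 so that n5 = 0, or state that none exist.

x1=1, x2=0

Check with x3 = 1 and x1=1, x2=0:
n1 = OR(x2, x1) = OR(0, 1) = 1
n2 = OR(x2, x3) = OR(0, 1) = 1
n3 = OR(n2, n1) = OR(1, 1) = 1
n4 = AND(n3, x2) = AND(1, 0) = 0
n5 = AND(n4, n1) = AND(0, 1) = 0
So n5 = 0.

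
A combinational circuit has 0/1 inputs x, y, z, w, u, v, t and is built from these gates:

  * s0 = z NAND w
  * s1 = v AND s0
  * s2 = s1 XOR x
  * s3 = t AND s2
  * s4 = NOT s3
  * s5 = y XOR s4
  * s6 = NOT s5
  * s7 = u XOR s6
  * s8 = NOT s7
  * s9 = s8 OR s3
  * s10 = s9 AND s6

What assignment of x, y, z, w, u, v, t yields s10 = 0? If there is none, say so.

Check with x=0, y=1, z=1, w=0, u=0, v=1, t=0:
s0 = z NAND w = 1 NAND 0 = 1
s1 = v AND s0 = 1 AND 1 = 1
s2 = s1 XOR x = 1 XOR 0 = 1
s3 = t AND s2 = 0 AND 1 = 0
s4 = NOT s3 = NOT 0 = 1
s5 = y XOR s4 = 1 XOR 1 = 0
s6 = NOT s5 = NOT 0 = 1
s7 = u XOR s6 = 0 XOR 1 = 1
s8 = NOT s7 = NOT 1 = 0
s9 = s8 OR s3 = 0 OR 0 = 0
s10 = s9 AND s6 = 0 AND 1 = 0
So s10 = 0 as required.

x=0, y=1, z=1, w=0, u=0, v=1, t=0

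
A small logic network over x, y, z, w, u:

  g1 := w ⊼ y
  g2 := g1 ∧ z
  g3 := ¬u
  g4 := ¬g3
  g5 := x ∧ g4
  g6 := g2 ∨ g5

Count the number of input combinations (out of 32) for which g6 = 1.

17

g6 = g2 ∨ g5 must be 1, so at least one of g2, g5 is 1.
Enumerating the 32 input combinations, 17 give g6 = 1 and 15 give g6 = 0.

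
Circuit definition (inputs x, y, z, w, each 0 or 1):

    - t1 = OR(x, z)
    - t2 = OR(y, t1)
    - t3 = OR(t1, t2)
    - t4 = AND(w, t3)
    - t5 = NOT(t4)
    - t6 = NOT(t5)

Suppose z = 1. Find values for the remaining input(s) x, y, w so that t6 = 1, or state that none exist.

x=0 y=0 w=1

Check with z = 1 and x=0, y=0, w=1:
t1 = OR(x, z) = OR(0, 1) = 1
t2 = OR(y, t1) = OR(0, 1) = 1
t3 = OR(t1, t2) = OR(1, 1) = 1
t4 = AND(w, t3) = AND(1, 1) = 1
t5 = NOT(t4) = NOT 1 = 0
t6 = NOT(t5) = NOT 0 = 1
So t6 = 1.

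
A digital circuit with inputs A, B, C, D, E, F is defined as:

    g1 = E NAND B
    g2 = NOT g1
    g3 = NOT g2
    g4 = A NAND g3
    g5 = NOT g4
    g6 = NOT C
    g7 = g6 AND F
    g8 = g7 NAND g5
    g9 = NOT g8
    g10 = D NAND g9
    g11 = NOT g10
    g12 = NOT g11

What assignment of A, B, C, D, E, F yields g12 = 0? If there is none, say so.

g12 = NOT g11 must be 0, so g11 = 1.
g11 = NOT g10 must be 1, so g10 = 0.
g10 = D NAND g9 must be 0, so both D = 1 and g9 = 1.
Check with A=1, B=0, C=0, D=1, E=0, F=1:
g1 = E NAND B = 0 NAND 0 = 1
g2 = NOT g1 = NOT 1 = 0
g3 = NOT g2 = NOT 0 = 1
g4 = A NAND g3 = 1 NAND 1 = 0
g5 = NOT g4 = NOT 0 = 1
g6 = NOT C = NOT 0 = 1
g7 = g6 AND F = 1 AND 1 = 1
g8 = g7 NAND g5 = 1 NAND 1 = 0
g9 = NOT g8 = NOT 0 = 1
g10 = D NAND g9 = 1 NAND 1 = 0
g11 = NOT g10 = NOT 0 = 1
g12 = NOT g11 = NOT 1 = 0
So g12 = 0 as required.

A=1, B=0, C=0, D=1, E=0, F=1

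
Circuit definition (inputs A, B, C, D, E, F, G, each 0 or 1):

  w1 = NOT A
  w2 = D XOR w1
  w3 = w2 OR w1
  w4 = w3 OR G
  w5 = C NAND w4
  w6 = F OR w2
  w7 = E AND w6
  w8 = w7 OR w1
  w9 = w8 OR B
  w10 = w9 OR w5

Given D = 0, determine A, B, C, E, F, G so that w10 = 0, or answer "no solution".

w10 = w9 OR w5 must be 0, so both w9 = 0 and w5 = 0.
w9 = w8 OR B must be 0, so both w8 = 0 and B = 0.
Check with D = 0 and A=1, B=0, C=1, E=0, F=0, G=1:
w1 = NOT A = NOT 1 = 0
w2 = D XOR w1 = 0 XOR 0 = 0
w3 = w2 OR w1 = 0 OR 0 = 0
w4 = w3 OR G = 0 OR 1 = 1
w5 = C NAND w4 = 1 NAND 1 = 0
w6 = F OR w2 = 0 OR 0 = 0
w7 = E AND w6 = 0 AND 0 = 0
w8 = w7 OR w1 = 0 OR 0 = 0
w9 = w8 OR B = 0 OR 0 = 0
w10 = w9 OR w5 = 0 OR 0 = 0
So w10 = 0.

A=1 B=0 C=1 E=0 F=0 G=1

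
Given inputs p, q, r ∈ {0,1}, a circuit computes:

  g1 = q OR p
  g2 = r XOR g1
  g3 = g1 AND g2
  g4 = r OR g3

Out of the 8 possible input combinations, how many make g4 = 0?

1

g4 = r OR g3 must be 0, so both r = 0 and g3 = 0.
g3 = g1 AND g2 must be 0, so at least one of g1, g2 is 0.
Enumerating the 8 input combinations, 1 give g4 = 0 and 7 give g4 = 1.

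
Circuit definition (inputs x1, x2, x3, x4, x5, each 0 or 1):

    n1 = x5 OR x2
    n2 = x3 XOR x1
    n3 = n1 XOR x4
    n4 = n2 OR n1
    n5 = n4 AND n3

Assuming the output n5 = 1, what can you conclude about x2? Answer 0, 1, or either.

Both values of x2 occur among assignments with n5 = 1:
  x2=0: x1=0, x2=0, x3=0, x4=0, x5=1
  x2=1: x1=0, x2=1, x3=0, x4=0, x5=0

either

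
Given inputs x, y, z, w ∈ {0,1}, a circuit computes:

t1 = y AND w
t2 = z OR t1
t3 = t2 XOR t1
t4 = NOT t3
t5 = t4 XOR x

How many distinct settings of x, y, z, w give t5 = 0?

t5 = t4 XOR x must be 0, so t4 and x are equal.
Enumerating the 16 input combinations, 8 give t5 = 0 and 8 give t5 = 1.

8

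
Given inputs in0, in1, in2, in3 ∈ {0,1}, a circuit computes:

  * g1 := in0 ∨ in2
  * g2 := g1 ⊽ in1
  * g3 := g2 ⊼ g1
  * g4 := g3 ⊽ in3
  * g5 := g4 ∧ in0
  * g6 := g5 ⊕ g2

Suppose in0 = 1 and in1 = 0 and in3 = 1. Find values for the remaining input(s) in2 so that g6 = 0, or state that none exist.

in2=0

Check with in0 = 1 and in1 = 0 and in3 = 1 and in2=0:
g1 = in0 ∨ in2 = 1 ∨ 0 = 1
g2 = g1 ⊽ in1 = 1 ⊽ 0 = 0
g3 = g2 ⊼ g1 = 0 ⊼ 1 = 1
g4 = g3 ⊽ in3 = 1 ⊽ 1 = 0
g5 = g4 ∧ in0 = 0 ∧ 1 = 0
g6 = g5 ⊕ g2 = 0 ⊕ 0 = 0
So g6 = 0.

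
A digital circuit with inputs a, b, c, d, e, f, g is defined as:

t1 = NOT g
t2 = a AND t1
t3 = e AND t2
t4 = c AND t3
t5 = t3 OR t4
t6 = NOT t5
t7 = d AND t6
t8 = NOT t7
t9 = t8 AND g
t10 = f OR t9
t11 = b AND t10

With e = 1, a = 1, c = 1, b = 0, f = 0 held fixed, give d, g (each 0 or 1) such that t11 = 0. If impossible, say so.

d=1, g=1

Check with e = 1, a = 1, c = 1, b = 0, f = 0 and d=1, g=1:
t1 = NOT g = NOT 1 = 0
t2 = a AND t1 = 1 AND 0 = 0
t3 = e AND t2 = 1 AND 0 = 0
t4 = c AND t3 = 1 AND 0 = 0
t5 = t3 OR t4 = 0 OR 0 = 0
t6 = NOT t5 = NOT 0 = 1
t7 = d AND t6 = 1 AND 1 = 1
t8 = NOT t7 = NOT 1 = 0
t9 = t8 AND g = 0 AND 1 = 0
t10 = f OR t9 = 0 OR 0 = 0
t11 = b AND t10 = 0 AND 0 = 0
So t11 = 0.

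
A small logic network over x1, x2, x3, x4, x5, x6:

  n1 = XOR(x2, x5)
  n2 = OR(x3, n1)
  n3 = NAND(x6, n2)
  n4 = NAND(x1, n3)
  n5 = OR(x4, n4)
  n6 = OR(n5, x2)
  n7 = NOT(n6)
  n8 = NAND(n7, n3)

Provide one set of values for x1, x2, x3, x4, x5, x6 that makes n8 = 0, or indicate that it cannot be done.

n8 = NAND(n7, n3) must be 0, so both n7 = 1 and n3 = 1.
n7 = NOT(n6) must be 1, so n6 = 0.
n3 = NAND(x6, n2) must be 1, so at least one of x6, n2 is 0.
Check with x1=1 x2=0 x3=0 x4=0 x5=0 x6=0:
n1 = XOR(x2, x5) = XOR(0, 0) = 0
n2 = OR(x3, n1) = OR(0, 0) = 0
n3 = NAND(x6, n2) = NAND(0, 0) = 1
n4 = NAND(x1, n3) = NAND(1, 1) = 0
n5 = OR(x4, n4) = OR(0, 0) = 0
n6 = OR(n5, x2) = OR(0, 0) = 0
n7 = NOT(n6) = NOT 0 = 1
n8 = NAND(n7, n3) = NAND(1, 1) = 0
So n8 = 0 as required.

x1=1 x2=0 x3=0 x4=0 x5=0 x6=0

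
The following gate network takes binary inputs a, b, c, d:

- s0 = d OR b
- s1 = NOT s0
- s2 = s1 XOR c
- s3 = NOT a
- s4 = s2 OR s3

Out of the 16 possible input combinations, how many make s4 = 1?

12

s4 = s2 OR s3 must be 1, so at least one of s2, s3 is 1.
Enumerating the 16 input combinations, 12 give s4 = 1 and 4 give s4 = 0.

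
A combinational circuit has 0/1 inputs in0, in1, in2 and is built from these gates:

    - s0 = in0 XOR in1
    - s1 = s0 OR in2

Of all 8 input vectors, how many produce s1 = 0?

s1 = s0 OR in2 must be 0, so both s0 = 0 and in2 = 0.
s0 = in0 XOR in1 must be 0, so in0 and in1 are equal.
Enumerating the 8 input combinations, 2 give s1 = 0 and 6 give s1 = 1.

2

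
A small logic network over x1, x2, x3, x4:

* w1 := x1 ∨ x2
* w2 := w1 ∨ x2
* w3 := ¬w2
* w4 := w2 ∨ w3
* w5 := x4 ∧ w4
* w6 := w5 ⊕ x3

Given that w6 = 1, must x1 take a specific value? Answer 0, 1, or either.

Both values of x1 occur among assignments with w6 = 1:
  x1=0: x1=0, x2=0, x3=0, x4=1
  x1=1: x1=1, x2=0, x3=0, x4=1

either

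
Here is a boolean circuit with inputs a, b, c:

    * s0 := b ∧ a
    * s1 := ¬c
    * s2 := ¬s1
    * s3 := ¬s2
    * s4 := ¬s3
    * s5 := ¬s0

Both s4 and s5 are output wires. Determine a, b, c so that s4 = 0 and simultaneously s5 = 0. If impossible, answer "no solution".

a=1 b=1 c=0

Check with a=1 b=1 c=0:
s0 = b ∧ a = 1 ∧ 1 = 1
s1 = ¬c = ¬0 = 1
s2 = ¬s1 = ¬1 = 0
s3 = ¬s2 = ¬0 = 1
s4 = ¬s3 = ¬1 = 0
s5 = ¬s0 = ¬1 = 0
So s4 = 0 and s5 = 0.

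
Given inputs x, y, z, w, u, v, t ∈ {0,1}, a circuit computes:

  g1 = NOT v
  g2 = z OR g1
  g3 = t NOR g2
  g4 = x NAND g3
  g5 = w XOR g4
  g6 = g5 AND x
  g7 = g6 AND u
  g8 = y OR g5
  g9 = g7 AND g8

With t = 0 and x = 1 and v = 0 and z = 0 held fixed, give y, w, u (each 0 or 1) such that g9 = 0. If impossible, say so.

y=1, w=1, u=1

g9 = g7 AND g8 must be 0, so at least one of g7, g8 is 0.
Check with t = 0 and x = 1 and v = 0 and z = 0 and y=1, w=1, u=1:
g1 = NOT v = NOT 0 = 1
g2 = z OR g1 = 0 OR 1 = 1
g3 = t NOR g2 = 0 NOR 1 = 0
g4 = x NAND g3 = 1 NAND 0 = 1
g5 = w XOR g4 = 1 XOR 1 = 0
g6 = g5 AND x = 0 AND 1 = 0
g7 = g6 AND u = 0 AND 1 = 0
g8 = y OR g5 = 1 OR 0 = 1
g9 = g7 AND g8 = 0 AND 1 = 0
So g9 = 0.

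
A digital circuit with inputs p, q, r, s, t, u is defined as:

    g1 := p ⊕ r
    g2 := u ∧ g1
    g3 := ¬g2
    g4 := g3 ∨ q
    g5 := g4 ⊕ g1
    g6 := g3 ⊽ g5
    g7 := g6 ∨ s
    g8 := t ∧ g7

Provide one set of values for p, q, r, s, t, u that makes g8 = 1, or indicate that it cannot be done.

g8 = t ∧ g7 must be 1, so both t = 1 and g7 = 1.
g7 = g6 ∨ s must be 1, so at least one of g6, s is 1.
Check with p=1, q=0, r=0, s=1, t=1, u=1:
g1 = p ⊕ r = 1 ⊕ 0 = 1
g2 = u ∧ g1 = 1 ∧ 1 = 1
g3 = ¬g2 = ¬1 = 0
g4 = g3 ∨ q = 0 ∨ 0 = 0
g5 = g4 ⊕ g1 = 0 ⊕ 1 = 1
g6 = g3 ⊽ g5 = 0 ⊽ 1 = 0
g7 = g6 ∨ s = 0 ∨ 1 = 1
g8 = t ∧ g7 = 1 ∧ 1 = 1
So g8 = 1 as required.

p=1, q=0, r=0, s=1, t=1, u=1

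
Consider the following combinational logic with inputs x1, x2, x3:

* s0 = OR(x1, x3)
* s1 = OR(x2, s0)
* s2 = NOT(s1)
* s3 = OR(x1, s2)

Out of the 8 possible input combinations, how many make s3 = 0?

s3 = OR(x1, s2) must be 0, so both x1 = 0 and s2 = 0.
Satisfying assignments:
  x1=0, x2=0, x3=1
  x1=0, x2=1, x3=0
  x1=0, x2=1, x3=1

3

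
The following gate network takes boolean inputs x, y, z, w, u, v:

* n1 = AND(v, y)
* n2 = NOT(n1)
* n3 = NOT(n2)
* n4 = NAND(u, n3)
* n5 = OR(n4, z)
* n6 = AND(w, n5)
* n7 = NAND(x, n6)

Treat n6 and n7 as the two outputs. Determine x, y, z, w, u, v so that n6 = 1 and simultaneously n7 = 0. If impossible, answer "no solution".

x=1, y=0, z=1, w=1, u=1, v=1

Check with x=1, y=0, z=1, w=1, u=1, v=1:
n1 = AND(v, y) = AND(1, 0) = 0
n2 = NOT(n1) = NOT 0 = 1
n3 = NOT(n2) = NOT 1 = 0
n4 = NAND(u, n3) = NAND(1, 0) = 1
n5 = OR(n4, z) = OR(1, 1) = 1
n6 = AND(w, n5) = AND(1, 1) = 1
n7 = NAND(x, n6) = NAND(1, 1) = 0
So n6 = 1 and n7 = 0.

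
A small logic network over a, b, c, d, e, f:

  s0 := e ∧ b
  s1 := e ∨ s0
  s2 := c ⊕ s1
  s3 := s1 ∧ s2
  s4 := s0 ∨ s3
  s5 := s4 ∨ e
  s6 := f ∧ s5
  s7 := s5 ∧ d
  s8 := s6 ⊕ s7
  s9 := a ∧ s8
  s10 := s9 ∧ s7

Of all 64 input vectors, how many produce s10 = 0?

60

s10 = s9 ∧ s7 must be 0, so at least one of s9, s7 is 0.
Enumerating the 64 input combinations, 60 give s10 = 0 and 4 give s10 = 1.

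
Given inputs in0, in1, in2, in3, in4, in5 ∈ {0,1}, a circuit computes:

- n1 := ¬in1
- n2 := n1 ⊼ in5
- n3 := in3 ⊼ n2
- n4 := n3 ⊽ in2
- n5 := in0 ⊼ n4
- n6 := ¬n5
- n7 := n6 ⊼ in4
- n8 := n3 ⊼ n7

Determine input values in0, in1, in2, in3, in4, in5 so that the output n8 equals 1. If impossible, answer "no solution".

in0=1, in1=1, in2=0, in3=1, in4=1, in5=1

n8 = n3 ⊼ n7 must be 1, so at least one of n3, n7 is 0.
Check with in0=1, in1=1, in2=0, in3=1, in4=1, in5=1:
n1 = ¬in1 = ¬1 = 0
n2 = n1 ⊼ in5 = 0 ⊼ 1 = 1
n3 = in3 ⊼ n2 = 1 ⊼ 1 = 0
n4 = n3 ⊽ in2 = 0 ⊽ 0 = 1
n5 = in0 ⊼ n4 = 1 ⊼ 1 = 0
n6 = ¬n5 = ¬0 = 1
n7 = n6 ⊼ in4 = 1 ⊼ 1 = 0
n8 = n3 ⊼ n7 = 0 ⊼ 0 = 1
So n8 = 1 as required.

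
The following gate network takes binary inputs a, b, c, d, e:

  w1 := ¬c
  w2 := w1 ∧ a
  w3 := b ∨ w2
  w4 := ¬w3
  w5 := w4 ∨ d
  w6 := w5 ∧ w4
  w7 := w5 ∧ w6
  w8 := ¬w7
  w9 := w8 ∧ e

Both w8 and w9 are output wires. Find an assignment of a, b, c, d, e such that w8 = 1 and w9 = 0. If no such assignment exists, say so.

Check with a=1, b=1, c=1, d=0, e=0:
w1 = ¬c = ¬1 = 0
w2 = w1 ∧ a = 0 ∧ 1 = 0
w3 = b ∨ w2 = 1 ∨ 0 = 1
w4 = ¬w3 = ¬1 = 0
w5 = w4 ∨ d = 0 ∨ 0 = 0
w6 = w5 ∧ w4 = 0 ∧ 0 = 0
w7 = w5 ∧ w6 = 0 ∧ 0 = 0
w8 = ¬w7 = ¬0 = 1
w9 = w8 ∧ e = 1 ∧ 0 = 0
So w8 = 1 and w9 = 0.

a=1, b=1, c=1, d=0, e=0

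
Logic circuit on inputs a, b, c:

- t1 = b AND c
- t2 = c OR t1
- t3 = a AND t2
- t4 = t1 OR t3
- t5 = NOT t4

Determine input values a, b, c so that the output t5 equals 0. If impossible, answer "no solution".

t5 = NOT t4 must be 0, so t4 = 1.
Check with a=1, b=0, c=1:
t1 = b AND c = 0 AND 1 = 0
t2 = c OR t1 = 1 OR 0 = 1
t3 = a AND t2 = 1 AND 1 = 1
t4 = t1 OR t3 = 0 OR 1 = 1
t5 = NOT t4 = NOT 1 = 0
So t5 = 0 as required.

a=1, b=0, c=1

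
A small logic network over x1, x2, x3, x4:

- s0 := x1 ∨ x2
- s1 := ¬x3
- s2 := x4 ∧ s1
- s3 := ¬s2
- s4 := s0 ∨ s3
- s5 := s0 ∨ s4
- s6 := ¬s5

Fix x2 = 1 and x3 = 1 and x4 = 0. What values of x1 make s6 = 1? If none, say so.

no solution exists

With x2 = 1 and x3 = 1 and x4 = 0 fixed, none of the 2 settings of x1 give s6 = 1.
For example, with x1=1:
s0 = x1 ∨ x2 = 1 ∨ 1 = 1
s1 = ¬x3 = ¬1 = 0
s2 = x4 ∧ s1 = 0 ∧ 0 = 0
s3 = ¬s2 = ¬0 = 1
s4 = s0 ∨ s3 = 1 ∨ 1 = 1
s5 = s0 ∨ s4 = 1 ∨ 1 = 1
s6 = ¬s5 = ¬1 = 0
giving s6 = 0 ≠ 1.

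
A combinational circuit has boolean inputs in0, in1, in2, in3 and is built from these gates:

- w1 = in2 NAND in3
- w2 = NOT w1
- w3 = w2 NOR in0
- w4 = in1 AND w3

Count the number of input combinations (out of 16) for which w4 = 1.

w4 = in1 AND w3 must be 1, so both in1 = 1 and w3 = 1.
Satisfying assignments:
  in0=0, in1=1, in2=0, in3=0
  in0=0, in1=1, in2=0, in3=1
  in0=0, in1=1, in2=1, in3=0

3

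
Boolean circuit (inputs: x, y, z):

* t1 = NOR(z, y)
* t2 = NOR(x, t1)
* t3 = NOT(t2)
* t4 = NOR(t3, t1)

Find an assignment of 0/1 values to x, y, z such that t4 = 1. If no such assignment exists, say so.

t4 = NOR(t3, t1) must be 1, so both t3 = 0 and t1 = 0.
t3 = NOT(t2) must be 0, so t2 = 1.
t1 = NOR(z, y) must be 0, so at least one of z, y is 1.
Check with x=0 y=1 z=1:
t1 = NOR(z, y) = NOR(1, 1) = 0
t2 = NOR(x, t1) = NOR(0, 0) = 1
t3 = NOT(t2) = NOT 1 = 0
t4 = NOR(t3, t1) = NOR(0, 0) = 1
So t4 = 1 as required.

x=0 y=1 z=1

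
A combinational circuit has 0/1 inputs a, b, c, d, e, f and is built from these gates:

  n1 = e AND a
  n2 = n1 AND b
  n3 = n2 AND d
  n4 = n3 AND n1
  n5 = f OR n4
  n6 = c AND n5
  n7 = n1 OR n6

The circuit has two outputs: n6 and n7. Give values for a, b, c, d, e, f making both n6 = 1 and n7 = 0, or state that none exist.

Across all 64 input combinations, none give both n6 = 1 and n7 = 0.

no solution exists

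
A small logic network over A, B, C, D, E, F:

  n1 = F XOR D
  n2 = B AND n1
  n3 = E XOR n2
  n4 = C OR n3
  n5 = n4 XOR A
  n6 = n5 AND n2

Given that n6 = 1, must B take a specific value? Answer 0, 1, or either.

1

n6 = n5 AND n2 must be 1, so both n5 = 1 and n2 = 1.
Every assignment with n6 = 1 has B = 1; there are 8 such assignment(s).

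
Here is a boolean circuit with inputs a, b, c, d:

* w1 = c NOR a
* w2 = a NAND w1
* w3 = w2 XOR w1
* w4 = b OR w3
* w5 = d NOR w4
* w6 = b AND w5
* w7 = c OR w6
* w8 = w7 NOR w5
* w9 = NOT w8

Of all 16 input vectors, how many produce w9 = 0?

w9 = NOT w8 must be 0, so w8 = 1.
w8 = w7 NOR w5 must be 1, so both w7 = 0 and w5 = 0.
w7 = c OR w6 must be 0, so both c = 0 and w6 = 0.
Enumerating the 16 input combinations, 7 give w9 = 0 and 9 give w9 = 1.

7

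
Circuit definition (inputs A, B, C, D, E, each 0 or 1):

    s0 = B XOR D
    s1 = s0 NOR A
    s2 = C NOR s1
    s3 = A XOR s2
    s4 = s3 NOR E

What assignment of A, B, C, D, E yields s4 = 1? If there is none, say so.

s4 = s3 NOR E must be 1, so both s3 = 0 and E = 0.
s3 = A XOR s2 must be 0, so A and s2 are equal.
Check with A=1, B=0, C=0, D=1, E=0:
s0 = B XOR D = 0 XOR 1 = 1
s1 = s0 NOR A = 1 NOR 1 = 0
s2 = C NOR s1 = 0 NOR 0 = 1
s3 = A XOR s2 = 1 XOR 1 = 0
s4 = s3 NOR E = 0 NOR 0 = 1
So s4 = 1 as required.

A=1, B=0, C=0, D=1, E=0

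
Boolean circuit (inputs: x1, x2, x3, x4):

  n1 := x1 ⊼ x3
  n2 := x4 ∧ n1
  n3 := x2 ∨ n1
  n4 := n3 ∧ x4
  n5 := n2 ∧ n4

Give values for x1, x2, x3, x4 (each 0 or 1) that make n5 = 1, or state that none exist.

Check with x1=1, x2=1, x3=0, x4=1:
n1 = x1 ⊼ x3 = 1 ⊼ 0 = 1
n2 = x4 ∧ n1 = 1 ∧ 1 = 1
n3 = x2 ∨ n1 = 1 ∨ 1 = 1
n4 = n3 ∧ x4 = 1 ∧ 1 = 1
n5 = n2 ∧ n4 = 1 ∧ 1 = 1
So n5 = 1 as required.

x1=1, x2=1, x3=0, x4=1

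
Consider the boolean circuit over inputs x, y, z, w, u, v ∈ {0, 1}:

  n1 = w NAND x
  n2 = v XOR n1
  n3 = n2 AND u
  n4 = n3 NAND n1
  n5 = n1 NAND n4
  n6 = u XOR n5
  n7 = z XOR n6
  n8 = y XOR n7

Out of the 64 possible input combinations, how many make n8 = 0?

32

n8 = y XOR n7 must be 0, so y and n7 are equal.
Enumerating the 64 input combinations, 32 give n8 = 0 and 32 give n8 = 1.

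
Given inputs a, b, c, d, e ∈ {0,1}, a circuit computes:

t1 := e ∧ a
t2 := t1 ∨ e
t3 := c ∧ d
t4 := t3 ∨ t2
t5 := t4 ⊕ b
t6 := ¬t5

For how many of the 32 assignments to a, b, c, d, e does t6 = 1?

t6 = ¬t5 must be 1, so t5 = 0.
t5 = t4 ⊕ b must be 0, so t4 and b are equal.
Enumerating the 32 input combinations, 16 give t6 = 1 and 16 give t6 = 0.

16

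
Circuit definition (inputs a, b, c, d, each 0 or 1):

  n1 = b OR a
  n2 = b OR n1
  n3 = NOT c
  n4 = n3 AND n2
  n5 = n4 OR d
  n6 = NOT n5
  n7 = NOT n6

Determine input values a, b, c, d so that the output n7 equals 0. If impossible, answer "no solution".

a=1 b=0 c=1 d=0

n7 = NOT n6 must be 0, so n6 = 1.
Check with a=1 b=0 c=1 d=0:
n1 = b OR a = 0 OR 1 = 1
n2 = b OR n1 = 0 OR 1 = 1
n3 = NOT c = NOT 1 = 0
n4 = n3 AND n2 = 0 AND 1 = 0
n5 = n4 OR d = 0 OR 0 = 0
n6 = NOT n5 = NOT 0 = 1
n7 = NOT n6 = NOT 1 = 0
So n7 = 0 as required.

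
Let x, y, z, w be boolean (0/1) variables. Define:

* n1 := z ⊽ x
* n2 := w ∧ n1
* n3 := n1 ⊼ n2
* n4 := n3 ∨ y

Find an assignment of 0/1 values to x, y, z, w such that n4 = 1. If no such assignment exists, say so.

x=1, y=1, z=0, w=0

n4 = n3 ∨ y must be 1, so at least one of n3, y is 1.
Check with x=1, y=1, z=0, w=0:
n1 = z ⊽ x = 0 ⊽ 1 = 0
n2 = w ∧ n1 = 0 ∧ 0 = 0
n3 = n1 ⊼ n2 = 0 ⊼ 0 = 1
n4 = n3 ∨ y = 1 ∨ 1 = 1
So n4 = 1 as required.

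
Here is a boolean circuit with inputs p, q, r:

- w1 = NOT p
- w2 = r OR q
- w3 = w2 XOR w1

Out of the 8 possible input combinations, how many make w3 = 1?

4

w3 = w2 XOR w1 must be 1, so w2 and w1 differ.
Satisfying assignments:
  p=0, q=0, r=0
  p=1, q=0, r=1
  p=1, q=1, r=0
  p=1, q=1, r=1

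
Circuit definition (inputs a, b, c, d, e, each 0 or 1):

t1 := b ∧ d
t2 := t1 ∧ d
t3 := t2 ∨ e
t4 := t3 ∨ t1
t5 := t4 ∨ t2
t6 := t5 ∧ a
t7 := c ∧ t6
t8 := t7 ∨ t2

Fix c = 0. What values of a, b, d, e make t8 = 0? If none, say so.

a=0, b=1, d=0, e=0

t8 = t7 ∨ t2 must be 0, so both t7 = 0 and t2 = 0.
t7 = c ∧ t6 must be 0, so at least one of c, t6 is 0.
Check with c = 0 and a=0, b=1, d=0, e=0:
t1 = b ∧ d = 1 ∧ 0 = 0
t2 = t1 ∧ d = 0 ∧ 0 = 0
t3 = t2 ∨ e = 0 ∨ 0 = 0
t4 = t3 ∨ t1 = 0 ∨ 0 = 0
t5 = t4 ∨ t2 = 0 ∨ 0 = 0
t6 = t5 ∧ a = 0 ∧ 0 = 0
t7 = c ∧ t6 = 0 ∧ 0 = 0
t8 = t7 ∨ t2 = 0 ∨ 0 = 0
So t8 = 0.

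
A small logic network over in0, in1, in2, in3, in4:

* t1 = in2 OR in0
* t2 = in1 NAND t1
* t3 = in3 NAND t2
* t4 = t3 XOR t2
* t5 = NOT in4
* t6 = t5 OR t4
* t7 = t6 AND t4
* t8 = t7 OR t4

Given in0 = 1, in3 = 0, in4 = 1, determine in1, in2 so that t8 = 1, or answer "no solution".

in1=1, in2=0

t8 = t7 OR t4 must be 1, so at least one of t7, t4 is 1.
Check with in0 = 1, in3 = 0, in4 = 1 and in1=1, in2=0:
t1 = in2 OR in0 = 0 OR 1 = 1
t2 = in1 NAND t1 = 1 NAND 1 = 0
t3 = in3 NAND t2 = 0 NAND 0 = 1
t4 = t3 XOR t2 = 1 XOR 0 = 1
t5 = NOT in4 = NOT 1 = 0
t6 = t5 OR t4 = 0 OR 1 = 1
t7 = t6 AND t4 = 1 AND 1 = 1
t8 = t7 OR t4 = 1 OR 1 = 1
So t8 = 1.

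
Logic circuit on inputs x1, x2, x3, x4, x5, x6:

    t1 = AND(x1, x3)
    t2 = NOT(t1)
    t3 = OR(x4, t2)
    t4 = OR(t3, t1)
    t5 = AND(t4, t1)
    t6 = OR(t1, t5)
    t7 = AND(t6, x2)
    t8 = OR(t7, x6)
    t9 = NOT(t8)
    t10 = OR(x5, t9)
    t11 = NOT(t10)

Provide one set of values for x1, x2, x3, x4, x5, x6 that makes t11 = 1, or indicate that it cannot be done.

Check with x1=0, x2=1, x3=1, x4=1, x5=0, x6=1:
t1 = AND(x1, x3) = AND(0, 1) = 0
t2 = NOT(t1) = NOT 0 = 1
t3 = OR(x4, t2) = OR(1, 1) = 1
t4 = OR(t3, t1) = OR(1, 0) = 1
t5 = AND(t4, t1) = AND(1, 0) = 0
t6 = OR(t1, t5) = OR(0, 0) = 0
t7 = AND(t6, x2) = AND(0, 1) = 0
t8 = OR(t7, x6) = OR(0, 1) = 1
t9 = NOT(t8) = NOT 1 = 0
t10 = OR(x5, t9) = OR(0, 0) = 0
t11 = NOT(t10) = NOT 0 = 1
So t11 = 1 as required.

x1=0, x2=1, x3=1, x4=1, x5=0, x6=1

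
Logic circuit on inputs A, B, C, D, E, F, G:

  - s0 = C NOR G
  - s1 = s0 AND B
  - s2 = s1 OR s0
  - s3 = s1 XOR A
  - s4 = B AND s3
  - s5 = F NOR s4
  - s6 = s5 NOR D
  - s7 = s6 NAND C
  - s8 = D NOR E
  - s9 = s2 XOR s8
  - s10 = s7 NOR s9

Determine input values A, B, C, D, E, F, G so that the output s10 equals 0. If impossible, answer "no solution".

s10 = s7 NOR s9 must be 0, so at least one of s7, s9 is 1.
Check with A=0, B=1, C=0, D=0, E=1, F=0, G=1:
s0 = C NOR G = 0 NOR 1 = 0
s1 = s0 AND B = 0 AND 1 = 0
s2 = s1 OR s0 = 0 OR 0 = 0
s3 = s1 XOR A = 0 XOR 0 = 0
s4 = B AND s3 = 1 AND 0 = 0
s5 = F NOR s4 = 0 NOR 0 = 1
s6 = s5 NOR D = 1 NOR 0 = 0
s7 = s6 NAND C = 0 NAND 0 = 1
s8 = D NOR E = 0 NOR 1 = 0
s9 = s2 XOR s8 = 0 XOR 0 = 0
s10 = s7 NOR s9 = 1 NOR 0 = 0
So s10 = 0 as required.

A=0, B=1, C=0, D=0, E=1, F=0, G=1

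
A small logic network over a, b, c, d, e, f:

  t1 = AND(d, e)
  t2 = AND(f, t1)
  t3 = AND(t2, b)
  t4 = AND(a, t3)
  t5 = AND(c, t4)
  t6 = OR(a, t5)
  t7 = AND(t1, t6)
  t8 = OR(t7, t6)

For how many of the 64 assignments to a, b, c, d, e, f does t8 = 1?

t8 = OR(t7, t6) must be 1, so at least one of t7, t6 is 1.
Enumerating the 64 input combinations, 32 give t8 = 1 and 32 give t8 = 0.

32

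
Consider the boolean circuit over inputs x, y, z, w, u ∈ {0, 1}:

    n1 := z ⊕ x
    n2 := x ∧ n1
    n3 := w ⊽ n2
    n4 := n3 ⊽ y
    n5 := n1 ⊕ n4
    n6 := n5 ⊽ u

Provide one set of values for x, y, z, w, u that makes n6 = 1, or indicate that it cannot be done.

x=0 y=0 z=1 w=1 u=0

Check with x=0 y=0 z=1 w=1 u=0:
n1 = z ⊕ x = 1 ⊕ 0 = 1
n2 = x ∧ n1 = 0 ∧ 1 = 0
n3 = w ⊽ n2 = 1 ⊽ 0 = 0
n4 = n3 ⊽ y = 0 ⊽ 0 = 1
n5 = n1 ⊕ n4 = 1 ⊕ 1 = 0
n6 = n5 ⊽ u = 0 ⊽ 0 = 1
So n6 = 1 as required.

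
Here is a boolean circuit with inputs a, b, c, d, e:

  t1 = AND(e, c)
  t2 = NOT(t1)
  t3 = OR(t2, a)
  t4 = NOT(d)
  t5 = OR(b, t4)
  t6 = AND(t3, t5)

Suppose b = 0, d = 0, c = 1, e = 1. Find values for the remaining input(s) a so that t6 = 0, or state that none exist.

a=0

Check with b = 0, d = 0, c = 1, e = 1 and a=0:
t1 = AND(e, c) = AND(1, 1) = 1
t2 = NOT(t1) = NOT 1 = 0
t3 = OR(t2, a) = OR(0, 0) = 0
t4 = NOT(d) = NOT 0 = 1
t5 = OR(b, t4) = OR(0, 1) = 1
t6 = AND(t3, t5) = AND(0, 1) = 0
So t6 = 0.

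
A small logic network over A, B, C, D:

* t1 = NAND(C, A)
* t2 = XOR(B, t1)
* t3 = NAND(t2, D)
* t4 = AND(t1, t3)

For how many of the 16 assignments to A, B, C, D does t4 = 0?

7

t4 = AND(t1, t3) must be 0, so at least one of t1, t3 is 0.
Enumerating the 16 input combinations, 7 give t4 = 0 and 9 give t4 = 1.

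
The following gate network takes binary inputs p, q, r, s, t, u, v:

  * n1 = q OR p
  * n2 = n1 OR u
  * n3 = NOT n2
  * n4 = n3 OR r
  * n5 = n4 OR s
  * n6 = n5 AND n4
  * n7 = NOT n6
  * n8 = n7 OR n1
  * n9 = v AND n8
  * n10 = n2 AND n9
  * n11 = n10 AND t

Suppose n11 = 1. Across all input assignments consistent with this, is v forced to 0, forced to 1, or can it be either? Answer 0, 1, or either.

n11 = n10 AND t must be 1, so both n10 = 1 and t = 1.
n10 = n2 AND n9 must be 1, so both n2 = 1 and n9 = 1.
Every assignment with n11 = 1 has v = 1; there are 26 such assignment(s).

1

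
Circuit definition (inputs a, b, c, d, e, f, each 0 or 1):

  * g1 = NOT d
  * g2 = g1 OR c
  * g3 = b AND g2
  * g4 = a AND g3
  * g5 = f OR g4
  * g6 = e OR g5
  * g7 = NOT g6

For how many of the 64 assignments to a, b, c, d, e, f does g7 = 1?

g7 = NOT g6 must be 1, so g6 = 0.
Enumerating the 64 input combinations, 13 give g7 = 1 and 51 give g7 = 0.

13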